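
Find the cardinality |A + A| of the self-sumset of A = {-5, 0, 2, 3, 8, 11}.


A + A = {a + a' : a, a' ∈ A}; |A| = 6.
General bounds: 2|A| - 1 ≤ |A + A| ≤ |A|(|A|+1)/2, i.e. 11 ≤ |A + A| ≤ 21.
Lower bound 2|A|-1 is attained iff A is an arithmetic progression.
Enumerate sums a + a' for a ≤ a' (symmetric, so this suffices):
a = -5: -5+-5=-10, -5+0=-5, -5+2=-3, -5+3=-2, -5+8=3, -5+11=6
a = 0: 0+0=0, 0+2=2, 0+3=3, 0+8=8, 0+11=11
a = 2: 2+2=4, 2+3=5, 2+8=10, 2+11=13
a = 3: 3+3=6, 3+8=11, 3+11=14
a = 8: 8+8=16, 8+11=19
a = 11: 11+11=22
Distinct sums: {-10, -5, -3, -2, 0, 2, 3, 4, 5, 6, 8, 10, 11, 13, 14, 16, 19, 22}
|A + A| = 18

|A + A| = 18


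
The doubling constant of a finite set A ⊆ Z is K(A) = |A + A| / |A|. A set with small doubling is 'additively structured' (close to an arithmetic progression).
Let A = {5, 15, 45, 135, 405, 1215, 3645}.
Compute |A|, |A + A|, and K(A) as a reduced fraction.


|A| = 7.
Compute A + A by enumerating all 49 pairs.
A + A = {10, 20, 30, 50, 60, 90, 140, 150, 180, 270, 410, 420, 450, 540, 810, 1220, 1230, 1260, 1350, 1620, 2430, 3650, 3660, 3690, 3780, 4050, 4860, 7290}, so |A + A| = 28.
K = |A + A| / |A| = 28/7 = 4/1 ≈ 4.0000.
Reference: AP of size 7 gives K = 13/7 ≈ 1.8571; a fully generic set of size 7 gives K ≈ 4.0000.

|A| = 7, |A + A| = 28, K = 28/7 = 4/1.


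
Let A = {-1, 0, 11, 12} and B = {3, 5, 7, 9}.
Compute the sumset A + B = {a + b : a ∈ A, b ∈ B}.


A + B = {a + b : a ∈ A, b ∈ B}.
Enumerate all |A|·|B| = 4·4 = 16 pairs (a, b) and collect distinct sums.
a = -1: -1+3=2, -1+5=4, -1+7=6, -1+9=8
a = 0: 0+3=3, 0+5=5, 0+7=7, 0+9=9
a = 11: 11+3=14, 11+5=16, 11+7=18, 11+9=20
a = 12: 12+3=15, 12+5=17, 12+7=19, 12+9=21
Collecting distinct sums: A + B = {2, 3, 4, 5, 6, 7, 8, 9, 14, 15, 16, 17, 18, 19, 20, 21}
|A + B| = 16

A + B = {2, 3, 4, 5, 6, 7, 8, 9, 14, 15, 16, 17, 18, 19, 20, 21}


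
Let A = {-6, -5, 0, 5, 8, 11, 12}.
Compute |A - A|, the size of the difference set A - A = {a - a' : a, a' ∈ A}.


A - A = {a - a' : a, a' ∈ A}; |A| = 7.
Bounds: 2|A|-1 ≤ |A - A| ≤ |A|² - |A| + 1, i.e. 13 ≤ |A - A| ≤ 43.
Note: 0 ∈ A - A always (from a - a). The set is symmetric: if d ∈ A - A then -d ∈ A - A.
Enumerate nonzero differences d = a - a' with a > a' (then include -d):
Positive differences: {1, 3, 4, 5, 6, 7, 8, 10, 11, 12, 13, 14, 16, 17, 18}
Full difference set: {0} ∪ (positive diffs) ∪ (negative diffs).
|A - A| = 1 + 2·15 = 31 (matches direct enumeration: 31).

|A - A| = 31


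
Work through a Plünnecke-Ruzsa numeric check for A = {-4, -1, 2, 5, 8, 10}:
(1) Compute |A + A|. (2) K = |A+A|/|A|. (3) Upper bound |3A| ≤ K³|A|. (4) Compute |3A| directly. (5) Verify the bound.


|A| = 6.
Step 1: Compute A + A by enumerating all 36 pairs.
A + A = {-8, -5, -2, 1, 4, 6, 7, 9, 10, 12, 13, 15, 16, 18, 20}, so |A + A| = 15.
Step 2: Doubling constant K = |A + A|/|A| = 15/6 = 15/6 ≈ 2.5000.
Step 3: Plünnecke-Ruzsa gives |3A| ≤ K³·|A| = (2.5000)³ · 6 ≈ 93.7500.
Step 4: Compute 3A = A + A + A directly by enumerating all triples (a,b,c) ∈ A³; |3A| = 28.
Step 5: Check 28 ≤ 93.7500? Yes ✓.

K = 15/6, Plünnecke-Ruzsa bound K³|A| ≈ 93.7500, |3A| = 28, inequality holds.


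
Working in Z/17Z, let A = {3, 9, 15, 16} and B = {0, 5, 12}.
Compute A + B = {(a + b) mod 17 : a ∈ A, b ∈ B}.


Work in Z/17Z: reduce every sum a + b modulo 17.
Enumerate all 12 pairs:
a = 3: 3+0=3, 3+5=8, 3+12=15
a = 9: 9+0=9, 9+5=14, 9+12=4
a = 15: 15+0=15, 15+5=3, 15+12=10
a = 16: 16+0=16, 16+5=4, 16+12=11
Distinct residues collected: {3, 4, 8, 9, 10, 11, 14, 15, 16}
|A + B| = 9 (out of 17 total residues).

A + B = {3, 4, 8, 9, 10, 11, 14, 15, 16}


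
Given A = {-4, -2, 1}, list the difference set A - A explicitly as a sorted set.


A - A = {a - a' : a, a' ∈ A}.
Compute a - a' for each ordered pair (a, a'):
a = -4: -4--4=0, -4--2=-2, -4-1=-5
a = -2: -2--4=2, -2--2=0, -2-1=-3
a = 1: 1--4=5, 1--2=3, 1-1=0
Collecting distinct values (and noting 0 appears from a-a):
A - A = {-5, -3, -2, 0, 2, 3, 5}
|A - A| = 7

A - A = {-5, -3, -2, 0, 2, 3, 5}


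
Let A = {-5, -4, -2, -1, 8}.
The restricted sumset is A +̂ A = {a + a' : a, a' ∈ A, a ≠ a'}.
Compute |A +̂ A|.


Restricted sumset: A +̂ A = {a + a' : a ∈ A, a' ∈ A, a ≠ a'}.
Equivalently, take A + A and drop any sum 2a that is achievable ONLY as a + a for a ∈ A (i.e. sums representable only with equal summands).
Enumerate pairs (a, a') with a < a' (symmetric, so each unordered pair gives one sum; this covers all a ≠ a'):
  -5 + -4 = -9
  -5 + -2 = -7
  -5 + -1 = -6
  -5 + 8 = 3
  -4 + -2 = -6
  -4 + -1 = -5
  -4 + 8 = 4
  -2 + -1 = -3
  -2 + 8 = 6
  -1 + 8 = 7
Collected distinct sums: {-9, -7, -6, -5, -3, 3, 4, 6, 7}
|A +̂ A| = 9
(Reference bound: |A +̂ A| ≥ 2|A| - 3 for |A| ≥ 2, with |A| = 5 giving ≥ 7.)

|A +̂ A| = 9


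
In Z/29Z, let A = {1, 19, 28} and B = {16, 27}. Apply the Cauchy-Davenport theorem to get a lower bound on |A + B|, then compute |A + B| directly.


Cauchy-Davenport: |A + B| ≥ min(p, |A| + |B| - 1) for A, B nonempty in Z/pZ.
|A| = 3, |B| = 2, p = 29.
CD lower bound = min(29, 3 + 2 - 1) = min(29, 4) = 4.
Compute A + B mod 29 directly:
a = 1: 1+16=17, 1+27=28
a = 19: 19+16=6, 19+27=17
a = 28: 28+16=15, 28+27=26
A + B = {6, 15, 17, 26, 28}, so |A + B| = 5.
Verify: 5 ≥ 4? Yes ✓.

CD lower bound = 4, actual |A + B| = 5.


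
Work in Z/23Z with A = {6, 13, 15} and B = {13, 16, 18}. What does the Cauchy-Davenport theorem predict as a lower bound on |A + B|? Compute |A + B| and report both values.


Cauchy-Davenport: |A + B| ≥ min(p, |A| + |B| - 1) for A, B nonempty in Z/pZ.
|A| = 3, |B| = 3, p = 23.
CD lower bound = min(23, 3 + 3 - 1) = min(23, 5) = 5.
Compute A + B mod 23 directly:
a = 6: 6+13=19, 6+16=22, 6+18=1
a = 13: 13+13=3, 13+16=6, 13+18=8
a = 15: 15+13=5, 15+16=8, 15+18=10
A + B = {1, 3, 5, 6, 8, 10, 19, 22}, so |A + B| = 8.
Verify: 8 ≥ 5? Yes ✓.

CD lower bound = 5, actual |A + B| = 8.


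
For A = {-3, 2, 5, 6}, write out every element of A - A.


A - A = {a - a' : a, a' ∈ A}.
Compute a - a' for each ordered pair (a, a'):
a = -3: -3--3=0, -3-2=-5, -3-5=-8, -3-6=-9
a = 2: 2--3=5, 2-2=0, 2-5=-3, 2-6=-4
a = 5: 5--3=8, 5-2=3, 5-5=0, 5-6=-1
a = 6: 6--3=9, 6-2=4, 6-5=1, 6-6=0
Collecting distinct values (and noting 0 appears from a-a):
A - A = {-9, -8, -5, -4, -3, -1, 0, 1, 3, 4, 5, 8, 9}
|A - A| = 13

A - A = {-9, -8, -5, -4, -3, -1, 0, 1, 3, 4, 5, 8, 9}


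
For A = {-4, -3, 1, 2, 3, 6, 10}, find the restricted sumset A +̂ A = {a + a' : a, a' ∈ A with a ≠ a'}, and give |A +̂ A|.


Restricted sumset: A +̂ A = {a + a' : a ∈ A, a' ∈ A, a ≠ a'}.
Equivalently, take A + A and drop any sum 2a that is achievable ONLY as a + a for a ∈ A (i.e. sums representable only with equal summands).
Enumerate pairs (a, a') with a < a' (symmetric, so each unordered pair gives one sum; this covers all a ≠ a'):
  -4 + -3 = -7
  -4 + 1 = -3
  -4 + 2 = -2
  -4 + 3 = -1
  -4 + 6 = 2
  -4 + 10 = 6
  -3 + 1 = -2
  -3 + 2 = -1
  -3 + 3 = 0
  -3 + 6 = 3
  -3 + 10 = 7
  1 + 2 = 3
  1 + 3 = 4
  1 + 6 = 7
  1 + 10 = 11
  2 + 3 = 5
  2 + 6 = 8
  2 + 10 = 12
  3 + 6 = 9
  3 + 10 = 13
  6 + 10 = 16
Collected distinct sums: {-7, -3, -2, -1, 0, 2, 3, 4, 5, 6, 7, 8, 9, 11, 12, 13, 16}
|A +̂ A| = 17
(Reference bound: |A +̂ A| ≥ 2|A| - 3 for |A| ≥ 2, with |A| = 7 giving ≥ 11.)

|A +̂ A| = 17


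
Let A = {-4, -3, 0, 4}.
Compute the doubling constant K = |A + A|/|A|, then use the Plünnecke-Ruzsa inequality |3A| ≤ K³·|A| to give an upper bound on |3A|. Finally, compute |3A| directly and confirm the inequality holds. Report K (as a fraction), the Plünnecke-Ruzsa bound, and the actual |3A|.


|A| = 4.
Step 1: Compute A + A by enumerating all 16 pairs.
A + A = {-8, -7, -6, -4, -3, 0, 1, 4, 8}, so |A + A| = 9.
Step 2: Doubling constant K = |A + A|/|A| = 9/4 = 9/4 ≈ 2.2500.
Step 3: Plünnecke-Ruzsa gives |3A| ≤ K³·|A| = (2.2500)³ · 4 ≈ 45.5625.
Step 4: Compute 3A = A + A + A directly by enumerating all triples (a,b,c) ∈ A³; |3A| = 16.
Step 5: Check 16 ≤ 45.5625? Yes ✓.

K = 9/4, Plünnecke-Ruzsa bound K³|A| ≈ 45.5625, |3A| = 16, inequality holds.


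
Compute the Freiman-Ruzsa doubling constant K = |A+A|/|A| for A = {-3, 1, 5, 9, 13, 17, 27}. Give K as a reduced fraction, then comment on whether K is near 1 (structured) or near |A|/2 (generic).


|A| = 7.
Compute A + A by enumerating all 49 pairs.
A + A = {-6, -2, 2, 6, 10, 14, 18, 22, 24, 26, 28, 30, 32, 34, 36, 40, 44, 54}, so |A + A| = 18.
K = |A + A| / |A| = 18/7 (already in lowest terms) ≈ 2.5714.
Reference: AP of size 7 gives K = 13/7 ≈ 1.8571; a fully generic set of size 7 gives K ≈ 4.0000.

|A| = 7, |A + A| = 18, K = 18/7.


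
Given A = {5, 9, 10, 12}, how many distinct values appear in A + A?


A + A = {a + a' : a, a' ∈ A}; |A| = 4.
General bounds: 2|A| - 1 ≤ |A + A| ≤ |A|(|A|+1)/2, i.e. 7 ≤ |A + A| ≤ 10.
Lower bound 2|A|-1 is attained iff A is an arithmetic progression.
Enumerate sums a + a' for a ≤ a' (symmetric, so this suffices):
a = 5: 5+5=10, 5+9=14, 5+10=15, 5+12=17
a = 9: 9+9=18, 9+10=19, 9+12=21
a = 10: 10+10=20, 10+12=22
a = 12: 12+12=24
Distinct sums: {10, 14, 15, 17, 18, 19, 20, 21, 22, 24}
|A + A| = 10

|A + A| = 10


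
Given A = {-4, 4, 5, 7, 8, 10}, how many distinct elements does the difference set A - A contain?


A - A = {a - a' : a, a' ∈ A}; |A| = 6.
Bounds: 2|A|-1 ≤ |A - A| ≤ |A|² - |A| + 1, i.e. 11 ≤ |A - A| ≤ 31.
Note: 0 ∈ A - A always (from a - a). The set is symmetric: if d ∈ A - A then -d ∈ A - A.
Enumerate nonzero differences d = a - a' with a > a' (then include -d):
Positive differences: {1, 2, 3, 4, 5, 6, 8, 9, 11, 12, 14}
Full difference set: {0} ∪ (positive diffs) ∪ (negative diffs).
|A - A| = 1 + 2·11 = 23 (matches direct enumeration: 23).

|A - A| = 23


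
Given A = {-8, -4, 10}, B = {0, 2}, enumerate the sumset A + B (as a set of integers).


A + B = {a + b : a ∈ A, b ∈ B}.
Enumerate all |A|·|B| = 3·2 = 6 pairs (a, b) and collect distinct sums.
a = -8: -8+0=-8, -8+2=-6
a = -4: -4+0=-4, -4+2=-2
a = 10: 10+0=10, 10+2=12
Collecting distinct sums: A + B = {-8, -6, -4, -2, 10, 12}
|A + B| = 6

A + B = {-8, -6, -4, -2, 10, 12}


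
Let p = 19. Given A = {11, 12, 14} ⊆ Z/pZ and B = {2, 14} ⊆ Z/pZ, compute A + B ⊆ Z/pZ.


Work in Z/19Z: reduce every sum a + b modulo 19.
Enumerate all 6 pairs:
a = 11: 11+2=13, 11+14=6
a = 12: 12+2=14, 12+14=7
a = 14: 14+2=16, 14+14=9
Distinct residues collected: {6, 7, 9, 13, 14, 16}
|A + B| = 6 (out of 19 total residues).

A + B = {6, 7, 9, 13, 14, 16}


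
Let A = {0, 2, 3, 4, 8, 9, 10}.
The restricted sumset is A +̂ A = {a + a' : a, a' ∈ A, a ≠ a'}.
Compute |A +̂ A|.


Restricted sumset: A +̂ A = {a + a' : a ∈ A, a' ∈ A, a ≠ a'}.
Equivalently, take A + A and drop any sum 2a that is achievable ONLY as a + a for a ∈ A (i.e. sums representable only with equal summands).
Enumerate pairs (a, a') with a < a' (symmetric, so each unordered pair gives one sum; this covers all a ≠ a'):
  0 + 2 = 2
  0 + 3 = 3
  0 + 4 = 4
  0 + 8 = 8
  0 + 9 = 9
  0 + 10 = 10
  2 + 3 = 5
  2 + 4 = 6
  2 + 8 = 10
  2 + 9 = 11
  2 + 10 = 12
  3 + 4 = 7
  3 + 8 = 11
  3 + 9 = 12
  3 + 10 = 13
  4 + 8 = 12
  4 + 9 = 13
  4 + 10 = 14
  8 + 9 = 17
  8 + 10 = 18
  9 + 10 = 19
Collected distinct sums: {2, 3, 4, 5, 6, 7, 8, 9, 10, 11, 12, 13, 14, 17, 18, 19}
|A +̂ A| = 16
(Reference bound: |A +̂ A| ≥ 2|A| - 3 for |A| ≥ 2, with |A| = 7 giving ≥ 11.)

|A +̂ A| = 16


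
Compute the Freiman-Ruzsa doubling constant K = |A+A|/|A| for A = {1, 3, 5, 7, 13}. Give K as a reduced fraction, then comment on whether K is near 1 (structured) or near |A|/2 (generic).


|A| = 5.
Compute A + A by enumerating all 25 pairs.
A + A = {2, 4, 6, 8, 10, 12, 14, 16, 18, 20, 26}, so |A + A| = 11.
K = |A + A| / |A| = 11/5 (already in lowest terms) ≈ 2.2000.
Reference: AP of size 5 gives K = 9/5 ≈ 1.8000; a fully generic set of size 5 gives K ≈ 3.0000.

|A| = 5, |A + A| = 11, K = 11/5.


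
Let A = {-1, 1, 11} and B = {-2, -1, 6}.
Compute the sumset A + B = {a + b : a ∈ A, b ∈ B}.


A + B = {a + b : a ∈ A, b ∈ B}.
Enumerate all |A|·|B| = 3·3 = 9 pairs (a, b) and collect distinct sums.
a = -1: -1+-2=-3, -1+-1=-2, -1+6=5
a = 1: 1+-2=-1, 1+-1=0, 1+6=7
a = 11: 11+-2=9, 11+-1=10, 11+6=17
Collecting distinct sums: A + B = {-3, -2, -1, 0, 5, 7, 9, 10, 17}
|A + B| = 9

A + B = {-3, -2, -1, 0, 5, 7, 9, 10, 17}


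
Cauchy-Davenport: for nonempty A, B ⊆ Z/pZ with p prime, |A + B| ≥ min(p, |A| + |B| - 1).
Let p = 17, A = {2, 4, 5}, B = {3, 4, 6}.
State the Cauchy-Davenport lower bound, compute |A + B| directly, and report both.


Cauchy-Davenport: |A + B| ≥ min(p, |A| + |B| - 1) for A, B nonempty in Z/pZ.
|A| = 3, |B| = 3, p = 17.
CD lower bound = min(17, 3 + 3 - 1) = min(17, 5) = 5.
Compute A + B mod 17 directly:
a = 2: 2+3=5, 2+4=6, 2+6=8
a = 4: 4+3=7, 4+4=8, 4+6=10
a = 5: 5+3=8, 5+4=9, 5+6=11
A + B = {5, 6, 7, 8, 9, 10, 11}, so |A + B| = 7.
Verify: 7 ≥ 5? Yes ✓.

CD lower bound = 5, actual |A + B| = 7.


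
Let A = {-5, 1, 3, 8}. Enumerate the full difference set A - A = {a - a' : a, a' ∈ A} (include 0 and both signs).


A - A = {a - a' : a, a' ∈ A}.
Compute a - a' for each ordered pair (a, a'):
a = -5: -5--5=0, -5-1=-6, -5-3=-8, -5-8=-13
a = 1: 1--5=6, 1-1=0, 1-3=-2, 1-8=-7
a = 3: 3--5=8, 3-1=2, 3-3=0, 3-8=-5
a = 8: 8--5=13, 8-1=7, 8-3=5, 8-8=0
Collecting distinct values (and noting 0 appears from a-a):
A - A = {-13, -8, -7, -6, -5, -2, 0, 2, 5, 6, 7, 8, 13}
|A - A| = 13

A - A = {-13, -8, -7, -6, -5, -2, 0, 2, 5, 6, 7, 8, 13}


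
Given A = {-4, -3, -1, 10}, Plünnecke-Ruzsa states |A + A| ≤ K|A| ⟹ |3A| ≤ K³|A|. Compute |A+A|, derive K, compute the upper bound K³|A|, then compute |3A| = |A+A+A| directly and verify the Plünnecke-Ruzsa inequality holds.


|A| = 4.
Step 1: Compute A + A by enumerating all 16 pairs.
A + A = {-8, -7, -6, -5, -4, -2, 6, 7, 9, 20}, so |A + A| = 10.
Step 2: Doubling constant K = |A + A|/|A| = 10/4 = 10/4 ≈ 2.5000.
Step 3: Plünnecke-Ruzsa gives |3A| ≤ K³·|A| = (2.5000)³ · 4 ≈ 62.5000.
Step 4: Compute 3A = A + A + A directly by enumerating all triples (a,b,c) ∈ A³; |3A| = 19.
Step 5: Check 19 ≤ 62.5000? Yes ✓.

K = 10/4, Plünnecke-Ruzsa bound K³|A| ≈ 62.5000, |3A| = 19, inequality holds.


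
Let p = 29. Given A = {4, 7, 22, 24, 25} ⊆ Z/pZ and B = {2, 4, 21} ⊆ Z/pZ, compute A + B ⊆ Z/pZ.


Work in Z/29Z: reduce every sum a + b modulo 29.
Enumerate all 15 pairs:
a = 4: 4+2=6, 4+4=8, 4+21=25
a = 7: 7+2=9, 7+4=11, 7+21=28
a = 22: 22+2=24, 22+4=26, 22+21=14
a = 24: 24+2=26, 24+4=28, 24+21=16
a = 25: 25+2=27, 25+4=0, 25+21=17
Distinct residues collected: {0, 6, 8, 9, 11, 14, 16, 17, 24, 25, 26, 27, 28}
|A + B| = 13 (out of 29 total residues).

A + B = {0, 6, 8, 9, 11, 14, 16, 17, 24, 25, 26, 27, 28}


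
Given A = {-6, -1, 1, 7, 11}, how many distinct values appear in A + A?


A + A = {a + a' : a, a' ∈ A}; |A| = 5.
General bounds: 2|A| - 1 ≤ |A + A| ≤ |A|(|A|+1)/2, i.e. 9 ≤ |A + A| ≤ 15.
Lower bound 2|A|-1 is attained iff A is an arithmetic progression.
Enumerate sums a + a' for a ≤ a' (symmetric, so this suffices):
a = -6: -6+-6=-12, -6+-1=-7, -6+1=-5, -6+7=1, -6+11=5
a = -1: -1+-1=-2, -1+1=0, -1+7=6, -1+11=10
a = 1: 1+1=2, 1+7=8, 1+11=12
a = 7: 7+7=14, 7+11=18
a = 11: 11+11=22
Distinct sums: {-12, -7, -5, -2, 0, 1, 2, 5, 6, 8, 10, 12, 14, 18, 22}
|A + A| = 15

|A + A| = 15


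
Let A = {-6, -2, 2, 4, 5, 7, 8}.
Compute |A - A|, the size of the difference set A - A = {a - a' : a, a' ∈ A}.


A - A = {a - a' : a, a' ∈ A}; |A| = 7.
Bounds: 2|A|-1 ≤ |A - A| ≤ |A|² - |A| + 1, i.e. 13 ≤ |A - A| ≤ 43.
Note: 0 ∈ A - A always (from a - a). The set is symmetric: if d ∈ A - A then -d ∈ A - A.
Enumerate nonzero differences d = a - a' with a > a' (then include -d):
Positive differences: {1, 2, 3, 4, 5, 6, 7, 8, 9, 10, 11, 13, 14}
Full difference set: {0} ∪ (positive diffs) ∪ (negative diffs).
|A - A| = 1 + 2·13 = 27 (matches direct enumeration: 27).

|A - A| = 27


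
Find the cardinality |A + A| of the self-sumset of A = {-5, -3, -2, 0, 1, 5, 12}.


A + A = {a + a' : a, a' ∈ A}; |A| = 7.
General bounds: 2|A| - 1 ≤ |A + A| ≤ |A|(|A|+1)/2, i.e. 13 ≤ |A + A| ≤ 28.
Lower bound 2|A|-1 is attained iff A is an arithmetic progression.
Enumerate sums a + a' for a ≤ a' (symmetric, so this suffices):
a = -5: -5+-5=-10, -5+-3=-8, -5+-2=-7, -5+0=-5, -5+1=-4, -5+5=0, -5+12=7
a = -3: -3+-3=-6, -3+-2=-5, -3+0=-3, -3+1=-2, -3+5=2, -3+12=9
a = -2: -2+-2=-4, -2+0=-2, -2+1=-1, -2+5=3, -2+12=10
a = 0: 0+0=0, 0+1=1, 0+5=5, 0+12=12
a = 1: 1+1=2, 1+5=6, 1+12=13
a = 5: 5+5=10, 5+12=17
a = 12: 12+12=24
Distinct sums: {-10, -8, -7, -6, -5, -4, -3, -2, -1, 0, 1, 2, 3, 5, 6, 7, 9, 10, 12, 13, 17, 24}
|A + A| = 22

|A + A| = 22


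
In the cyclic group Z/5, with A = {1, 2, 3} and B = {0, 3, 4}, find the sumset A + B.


Work in Z/5Z: reduce every sum a + b modulo 5.
Enumerate all 9 pairs:
a = 1: 1+0=1, 1+3=4, 1+4=0
a = 2: 2+0=2, 2+3=0, 2+4=1
a = 3: 3+0=3, 3+3=1, 3+4=2
Distinct residues collected: {0, 1, 2, 3, 4}
|A + B| = 5 (out of 5 total residues).

A + B = {0, 1, 2, 3, 4}


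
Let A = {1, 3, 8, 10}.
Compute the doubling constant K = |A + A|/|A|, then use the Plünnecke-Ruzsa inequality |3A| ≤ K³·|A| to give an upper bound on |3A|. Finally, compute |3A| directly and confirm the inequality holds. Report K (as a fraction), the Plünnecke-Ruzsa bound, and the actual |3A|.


|A| = 4.
Step 1: Compute A + A by enumerating all 16 pairs.
A + A = {2, 4, 6, 9, 11, 13, 16, 18, 20}, so |A + A| = 9.
Step 2: Doubling constant K = |A + A|/|A| = 9/4 = 9/4 ≈ 2.2500.
Step 3: Plünnecke-Ruzsa gives |3A| ≤ K³·|A| = (2.2500)³ · 4 ≈ 45.5625.
Step 4: Compute 3A = A + A + A directly by enumerating all triples (a,b,c) ∈ A³; |3A| = 16.
Step 5: Check 16 ≤ 45.5625? Yes ✓.

K = 9/4, Plünnecke-Ruzsa bound K³|A| ≈ 45.5625, |3A| = 16, inequality holds.


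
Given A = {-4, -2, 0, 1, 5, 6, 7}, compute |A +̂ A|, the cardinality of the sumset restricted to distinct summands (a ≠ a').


Restricted sumset: A +̂ A = {a + a' : a ∈ A, a' ∈ A, a ≠ a'}.
Equivalently, take A + A and drop any sum 2a that is achievable ONLY as a + a for a ∈ A (i.e. sums representable only with equal summands).
Enumerate pairs (a, a') with a < a' (symmetric, so each unordered pair gives one sum; this covers all a ≠ a'):
  -4 + -2 = -6
  -4 + 0 = -4
  -4 + 1 = -3
  -4 + 5 = 1
  -4 + 6 = 2
  -4 + 7 = 3
  -2 + 0 = -2
  -2 + 1 = -1
  -2 + 5 = 3
  -2 + 6 = 4
  -2 + 7 = 5
  0 + 1 = 1
  0 + 5 = 5
  0 + 6 = 6
  0 + 7 = 7
  1 + 5 = 6
  1 + 6 = 7
  1 + 7 = 8
  5 + 6 = 11
  5 + 7 = 12
  6 + 7 = 13
Collected distinct sums: {-6, -4, -3, -2, -1, 1, 2, 3, 4, 5, 6, 7, 8, 11, 12, 13}
|A +̂ A| = 16
(Reference bound: |A +̂ A| ≥ 2|A| - 3 for |A| ≥ 2, with |A| = 7 giving ≥ 11.)

|A +̂ A| = 16


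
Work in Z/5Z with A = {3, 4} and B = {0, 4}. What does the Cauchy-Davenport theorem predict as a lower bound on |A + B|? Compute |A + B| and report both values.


Cauchy-Davenport: |A + B| ≥ min(p, |A| + |B| - 1) for A, B nonempty in Z/pZ.
|A| = 2, |B| = 2, p = 5.
CD lower bound = min(5, 2 + 2 - 1) = min(5, 3) = 3.
Compute A + B mod 5 directly:
a = 3: 3+0=3, 3+4=2
a = 4: 4+0=4, 4+4=3
A + B = {2, 3, 4}, so |A + B| = 3.
Verify: 3 ≥ 3? Yes ✓.

CD lower bound = 3, actual |A + B| = 3.


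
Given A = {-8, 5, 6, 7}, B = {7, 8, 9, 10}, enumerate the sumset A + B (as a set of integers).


A + B = {a + b : a ∈ A, b ∈ B}.
Enumerate all |A|·|B| = 4·4 = 16 pairs (a, b) and collect distinct sums.
a = -8: -8+7=-1, -8+8=0, -8+9=1, -8+10=2
a = 5: 5+7=12, 5+8=13, 5+9=14, 5+10=15
a = 6: 6+7=13, 6+8=14, 6+9=15, 6+10=16
a = 7: 7+7=14, 7+8=15, 7+9=16, 7+10=17
Collecting distinct sums: A + B = {-1, 0, 1, 2, 12, 13, 14, 15, 16, 17}
|A + B| = 10

A + B = {-1, 0, 1, 2, 12, 13, 14, 15, 16, 17}


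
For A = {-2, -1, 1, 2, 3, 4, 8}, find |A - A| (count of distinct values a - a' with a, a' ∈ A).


A - A = {a - a' : a, a' ∈ A}; |A| = 7.
Bounds: 2|A|-1 ≤ |A - A| ≤ |A|² - |A| + 1, i.e. 13 ≤ |A - A| ≤ 43.
Note: 0 ∈ A - A always (from a - a). The set is symmetric: if d ∈ A - A then -d ∈ A - A.
Enumerate nonzero differences d = a - a' with a > a' (then include -d):
Positive differences: {1, 2, 3, 4, 5, 6, 7, 9, 10}
Full difference set: {0} ∪ (positive diffs) ∪ (negative diffs).
|A - A| = 1 + 2·9 = 19 (matches direct enumeration: 19).

|A - A| = 19


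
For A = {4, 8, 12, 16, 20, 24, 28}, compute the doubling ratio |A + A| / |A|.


|A| = 7.
Compute A + A by enumerating all 49 pairs.
A + A = {8, 12, 16, 20, 24, 28, 32, 36, 40, 44, 48, 52, 56}, so |A + A| = 13.
K = |A + A| / |A| = 13/7 (already in lowest terms) ≈ 1.8571.
Reference: AP of size 7 gives K = 13/7 ≈ 1.8571; a fully generic set of size 7 gives K ≈ 4.0000.

|A| = 7, |A + A| = 13, K = 13/7.


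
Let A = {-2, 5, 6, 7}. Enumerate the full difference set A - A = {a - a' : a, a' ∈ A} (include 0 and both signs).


A - A = {a - a' : a, a' ∈ A}.
Compute a - a' for each ordered pair (a, a'):
a = -2: -2--2=0, -2-5=-7, -2-6=-8, -2-7=-9
a = 5: 5--2=7, 5-5=0, 5-6=-1, 5-7=-2
a = 6: 6--2=8, 6-5=1, 6-6=0, 6-7=-1
a = 7: 7--2=9, 7-5=2, 7-6=1, 7-7=0
Collecting distinct values (and noting 0 appears from a-a):
A - A = {-9, -8, -7, -2, -1, 0, 1, 2, 7, 8, 9}
|A - A| = 11

A - A = {-9, -8, -7, -2, -1, 0, 1, 2, 7, 8, 9}


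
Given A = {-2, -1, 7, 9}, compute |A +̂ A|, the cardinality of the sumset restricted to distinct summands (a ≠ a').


Restricted sumset: A +̂ A = {a + a' : a ∈ A, a' ∈ A, a ≠ a'}.
Equivalently, take A + A and drop any sum 2a that is achievable ONLY as a + a for a ∈ A (i.e. sums representable only with equal summands).
Enumerate pairs (a, a') with a < a' (symmetric, so each unordered pair gives one sum; this covers all a ≠ a'):
  -2 + -1 = -3
  -2 + 7 = 5
  -2 + 9 = 7
  -1 + 7 = 6
  -1 + 9 = 8
  7 + 9 = 16
Collected distinct sums: {-3, 5, 6, 7, 8, 16}
|A +̂ A| = 6
(Reference bound: |A +̂ A| ≥ 2|A| - 3 for |A| ≥ 2, with |A| = 4 giving ≥ 5.)

|A +̂ A| = 6


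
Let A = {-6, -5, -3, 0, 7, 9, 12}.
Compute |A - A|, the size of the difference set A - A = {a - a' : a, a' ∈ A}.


A - A = {a - a' : a, a' ∈ A}; |A| = 7.
Bounds: 2|A|-1 ≤ |A - A| ≤ |A|² - |A| + 1, i.e. 13 ≤ |A - A| ≤ 43.
Note: 0 ∈ A - A always (from a - a). The set is symmetric: if d ∈ A - A then -d ∈ A - A.
Enumerate nonzero differences d = a - a' with a > a' (then include -d):
Positive differences: {1, 2, 3, 5, 6, 7, 9, 10, 12, 13, 14, 15, 17, 18}
Full difference set: {0} ∪ (positive diffs) ∪ (negative diffs).
|A - A| = 1 + 2·14 = 29 (matches direct enumeration: 29).

|A - A| = 29


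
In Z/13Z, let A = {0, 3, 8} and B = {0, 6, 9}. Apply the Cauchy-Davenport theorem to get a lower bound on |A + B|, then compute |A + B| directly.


Cauchy-Davenport: |A + B| ≥ min(p, |A| + |B| - 1) for A, B nonempty in Z/pZ.
|A| = 3, |B| = 3, p = 13.
CD lower bound = min(13, 3 + 3 - 1) = min(13, 5) = 5.
Compute A + B mod 13 directly:
a = 0: 0+0=0, 0+6=6, 0+9=9
a = 3: 3+0=3, 3+6=9, 3+9=12
a = 8: 8+0=8, 8+6=1, 8+9=4
A + B = {0, 1, 3, 4, 6, 8, 9, 12}, so |A + B| = 8.
Verify: 8 ≥ 5? Yes ✓.

CD lower bound = 5, actual |A + B| = 8.


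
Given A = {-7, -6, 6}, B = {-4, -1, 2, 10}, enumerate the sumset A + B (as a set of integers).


A + B = {a + b : a ∈ A, b ∈ B}.
Enumerate all |A|·|B| = 3·4 = 12 pairs (a, b) and collect distinct sums.
a = -7: -7+-4=-11, -7+-1=-8, -7+2=-5, -7+10=3
a = -6: -6+-4=-10, -6+-1=-7, -6+2=-4, -6+10=4
a = 6: 6+-4=2, 6+-1=5, 6+2=8, 6+10=16
Collecting distinct sums: A + B = {-11, -10, -8, -7, -5, -4, 2, 3, 4, 5, 8, 16}
|A + B| = 12

A + B = {-11, -10, -8, -7, -5, -4, 2, 3, 4, 5, 8, 16}


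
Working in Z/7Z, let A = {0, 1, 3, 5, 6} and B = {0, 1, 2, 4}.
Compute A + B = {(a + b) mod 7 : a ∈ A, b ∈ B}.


Work in Z/7Z: reduce every sum a + b modulo 7.
Enumerate all 20 pairs:
a = 0: 0+0=0, 0+1=1, 0+2=2, 0+4=4
a = 1: 1+0=1, 1+1=2, 1+2=3, 1+4=5
a = 3: 3+0=3, 3+1=4, 3+2=5, 3+4=0
a = 5: 5+0=5, 5+1=6, 5+2=0, 5+4=2
a = 6: 6+0=6, 6+1=0, 6+2=1, 6+4=3
Distinct residues collected: {0, 1, 2, 3, 4, 5, 6}
|A + B| = 7 (out of 7 total residues).

A + B = {0, 1, 2, 3, 4, 5, 6}


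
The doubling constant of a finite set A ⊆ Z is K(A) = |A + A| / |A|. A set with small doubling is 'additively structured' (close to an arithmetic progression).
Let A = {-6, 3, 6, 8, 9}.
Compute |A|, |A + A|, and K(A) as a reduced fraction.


|A| = 5.
Compute A + A by enumerating all 25 pairs.
A + A = {-12, -3, 0, 2, 3, 6, 9, 11, 12, 14, 15, 16, 17, 18}, so |A + A| = 14.
K = |A + A| / |A| = 14/5 (already in lowest terms) ≈ 2.8000.
Reference: AP of size 5 gives K = 9/5 ≈ 1.8000; a fully generic set of size 5 gives K ≈ 3.0000.

|A| = 5, |A + A| = 14, K = 14/5.


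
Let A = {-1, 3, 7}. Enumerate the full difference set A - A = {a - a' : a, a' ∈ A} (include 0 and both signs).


A - A = {a - a' : a, a' ∈ A}.
Compute a - a' for each ordered pair (a, a'):
a = -1: -1--1=0, -1-3=-4, -1-7=-8
a = 3: 3--1=4, 3-3=0, 3-7=-4
a = 7: 7--1=8, 7-3=4, 7-7=0
Collecting distinct values (and noting 0 appears from a-a):
A - A = {-8, -4, 0, 4, 8}
|A - A| = 5

A - A = {-8, -4, 0, 4, 8}


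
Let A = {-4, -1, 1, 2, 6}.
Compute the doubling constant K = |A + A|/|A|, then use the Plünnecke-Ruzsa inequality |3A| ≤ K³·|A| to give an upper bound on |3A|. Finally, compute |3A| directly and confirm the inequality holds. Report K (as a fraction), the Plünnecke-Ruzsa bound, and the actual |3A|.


|A| = 5.
Step 1: Compute A + A by enumerating all 25 pairs.
A + A = {-8, -5, -3, -2, 0, 1, 2, 3, 4, 5, 7, 8, 12}, so |A + A| = 13.
Step 2: Doubling constant K = |A + A|/|A| = 13/5 = 13/5 ≈ 2.6000.
Step 3: Plünnecke-Ruzsa gives |3A| ≤ K³·|A| = (2.6000)³ · 5 ≈ 87.8800.
Step 4: Compute 3A = A + A + A directly by enumerating all triples (a,b,c) ∈ A³; |3A| = 23.
Step 5: Check 23 ≤ 87.8800? Yes ✓.

K = 13/5, Plünnecke-Ruzsa bound K³|A| ≈ 87.8800, |3A| = 23, inequality holds.


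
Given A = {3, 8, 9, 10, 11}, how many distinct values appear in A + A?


A + A = {a + a' : a, a' ∈ A}; |A| = 5.
General bounds: 2|A| - 1 ≤ |A + A| ≤ |A|(|A|+1)/2, i.e. 9 ≤ |A + A| ≤ 15.
Lower bound 2|A|-1 is attained iff A is an arithmetic progression.
Enumerate sums a + a' for a ≤ a' (symmetric, so this suffices):
a = 3: 3+3=6, 3+8=11, 3+9=12, 3+10=13, 3+11=14
a = 8: 8+8=16, 8+9=17, 8+10=18, 8+11=19
a = 9: 9+9=18, 9+10=19, 9+11=20
a = 10: 10+10=20, 10+11=21
a = 11: 11+11=22
Distinct sums: {6, 11, 12, 13, 14, 16, 17, 18, 19, 20, 21, 22}
|A + A| = 12

|A + A| = 12


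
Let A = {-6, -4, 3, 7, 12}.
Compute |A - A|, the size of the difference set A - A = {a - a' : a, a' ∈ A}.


A - A = {a - a' : a, a' ∈ A}; |A| = 5.
Bounds: 2|A|-1 ≤ |A - A| ≤ |A|² - |A| + 1, i.e. 9 ≤ |A - A| ≤ 21.
Note: 0 ∈ A - A always (from a - a). The set is symmetric: if d ∈ A - A then -d ∈ A - A.
Enumerate nonzero differences d = a - a' with a > a' (then include -d):
Positive differences: {2, 4, 5, 7, 9, 11, 13, 16, 18}
Full difference set: {0} ∪ (positive diffs) ∪ (negative diffs).
|A - A| = 1 + 2·9 = 19 (matches direct enumeration: 19).

|A - A| = 19


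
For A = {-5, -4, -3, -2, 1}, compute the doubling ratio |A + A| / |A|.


|A| = 5.
Compute A + A by enumerating all 25 pairs.
A + A = {-10, -9, -8, -7, -6, -5, -4, -3, -2, -1, 2}, so |A + A| = 11.
K = |A + A| / |A| = 11/5 (already in lowest terms) ≈ 2.2000.
Reference: AP of size 5 gives K = 9/5 ≈ 1.8000; a fully generic set of size 5 gives K ≈ 3.0000.

|A| = 5, |A + A| = 11, K = 11/5.


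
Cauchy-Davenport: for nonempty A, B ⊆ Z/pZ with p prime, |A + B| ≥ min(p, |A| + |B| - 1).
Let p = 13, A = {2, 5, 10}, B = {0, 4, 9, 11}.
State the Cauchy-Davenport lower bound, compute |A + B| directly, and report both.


Cauchy-Davenport: |A + B| ≥ min(p, |A| + |B| - 1) for A, B nonempty in Z/pZ.
|A| = 3, |B| = 4, p = 13.
CD lower bound = min(13, 3 + 4 - 1) = min(13, 6) = 6.
Compute A + B mod 13 directly:
a = 2: 2+0=2, 2+4=6, 2+9=11, 2+11=0
a = 5: 5+0=5, 5+4=9, 5+9=1, 5+11=3
a = 10: 10+0=10, 10+4=1, 10+9=6, 10+11=8
A + B = {0, 1, 2, 3, 5, 6, 8, 9, 10, 11}, so |A + B| = 10.
Verify: 10 ≥ 6? Yes ✓.

CD lower bound = 6, actual |A + B| = 10.


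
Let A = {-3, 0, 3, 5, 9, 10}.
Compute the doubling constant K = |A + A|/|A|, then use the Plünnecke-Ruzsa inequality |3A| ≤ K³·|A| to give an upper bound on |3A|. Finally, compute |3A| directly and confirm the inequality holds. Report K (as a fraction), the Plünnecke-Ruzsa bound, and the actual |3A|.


|A| = 6.
Step 1: Compute A + A by enumerating all 36 pairs.
A + A = {-6, -3, 0, 2, 3, 5, 6, 7, 8, 9, 10, 12, 13, 14, 15, 18, 19, 20}, so |A + A| = 18.
Step 2: Doubling constant K = |A + A|/|A| = 18/6 = 18/6 ≈ 3.0000.
Step 3: Plünnecke-Ruzsa gives |3A| ≤ K³·|A| = (3.0000)³ · 6 ≈ 162.0000.
Step 4: Compute 3A = A + A + A directly by enumerating all triples (a,b,c) ∈ A³; |3A| = 33.
Step 5: Check 33 ≤ 162.0000? Yes ✓.

K = 18/6, Plünnecke-Ruzsa bound K³|A| ≈ 162.0000, |3A| = 33, inequality holds.


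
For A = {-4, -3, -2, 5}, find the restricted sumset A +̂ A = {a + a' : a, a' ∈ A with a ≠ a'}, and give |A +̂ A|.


Restricted sumset: A +̂ A = {a + a' : a ∈ A, a' ∈ A, a ≠ a'}.
Equivalently, take A + A and drop any sum 2a that is achievable ONLY as a + a for a ∈ A (i.e. sums representable only with equal summands).
Enumerate pairs (a, a') with a < a' (symmetric, so each unordered pair gives one sum; this covers all a ≠ a'):
  -4 + -3 = -7
  -4 + -2 = -6
  -4 + 5 = 1
  -3 + -2 = -5
  -3 + 5 = 2
  -2 + 5 = 3
Collected distinct sums: {-7, -6, -5, 1, 2, 3}
|A +̂ A| = 6
(Reference bound: |A +̂ A| ≥ 2|A| - 3 for |A| ≥ 2, with |A| = 4 giving ≥ 5.)

|A +̂ A| = 6


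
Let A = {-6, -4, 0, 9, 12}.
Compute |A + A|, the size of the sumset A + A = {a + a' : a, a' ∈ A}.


A + A = {a + a' : a, a' ∈ A}; |A| = 5.
General bounds: 2|A| - 1 ≤ |A + A| ≤ |A|(|A|+1)/2, i.e. 9 ≤ |A + A| ≤ 15.
Lower bound 2|A|-1 is attained iff A is an arithmetic progression.
Enumerate sums a + a' for a ≤ a' (symmetric, so this suffices):
a = -6: -6+-6=-12, -6+-4=-10, -6+0=-6, -6+9=3, -6+12=6
a = -4: -4+-4=-8, -4+0=-4, -4+9=5, -4+12=8
a = 0: 0+0=0, 0+9=9, 0+12=12
a = 9: 9+9=18, 9+12=21
a = 12: 12+12=24
Distinct sums: {-12, -10, -8, -6, -4, 0, 3, 5, 6, 8, 9, 12, 18, 21, 24}
|A + A| = 15

|A + A| = 15


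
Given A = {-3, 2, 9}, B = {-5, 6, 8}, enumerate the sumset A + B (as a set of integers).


A + B = {a + b : a ∈ A, b ∈ B}.
Enumerate all |A|·|B| = 3·3 = 9 pairs (a, b) and collect distinct sums.
a = -3: -3+-5=-8, -3+6=3, -3+8=5
a = 2: 2+-5=-3, 2+6=8, 2+8=10
a = 9: 9+-5=4, 9+6=15, 9+8=17
Collecting distinct sums: A + B = {-8, -3, 3, 4, 5, 8, 10, 15, 17}
|A + B| = 9

A + B = {-8, -3, 3, 4, 5, 8, 10, 15, 17}


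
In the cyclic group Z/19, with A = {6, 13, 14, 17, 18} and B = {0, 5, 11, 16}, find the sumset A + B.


Work in Z/19Z: reduce every sum a + b modulo 19.
Enumerate all 20 pairs:
a = 6: 6+0=6, 6+5=11, 6+11=17, 6+16=3
a = 13: 13+0=13, 13+5=18, 13+11=5, 13+16=10
a = 14: 14+0=14, 14+5=0, 14+11=6, 14+16=11
a = 17: 17+0=17, 17+5=3, 17+11=9, 17+16=14
a = 18: 18+0=18, 18+5=4, 18+11=10, 18+16=15
Distinct residues collected: {0, 3, 4, 5, 6, 9, 10, 11, 13, 14, 15, 17, 18}
|A + B| = 13 (out of 19 total residues).

A + B = {0, 3, 4, 5, 6, 9, 10, 11, 13, 14, 15, 17, 18}


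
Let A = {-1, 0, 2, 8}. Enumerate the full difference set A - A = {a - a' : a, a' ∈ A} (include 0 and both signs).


A - A = {a - a' : a, a' ∈ A}.
Compute a - a' for each ordered pair (a, a'):
a = -1: -1--1=0, -1-0=-1, -1-2=-3, -1-8=-9
a = 0: 0--1=1, 0-0=0, 0-2=-2, 0-8=-8
a = 2: 2--1=3, 2-0=2, 2-2=0, 2-8=-6
a = 8: 8--1=9, 8-0=8, 8-2=6, 8-8=0
Collecting distinct values (and noting 0 appears from a-a):
A - A = {-9, -8, -6, -3, -2, -1, 0, 1, 2, 3, 6, 8, 9}
|A - A| = 13

A - A = {-9, -8, -6, -3, -2, -1, 0, 1, 2, 3, 6, 8, 9}


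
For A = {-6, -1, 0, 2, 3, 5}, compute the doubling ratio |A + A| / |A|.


|A| = 6.
Compute A + A by enumerating all 36 pairs.
A + A = {-12, -7, -6, -4, -3, -2, -1, 0, 1, 2, 3, 4, 5, 6, 7, 8, 10}, so |A + A| = 17.
K = |A + A| / |A| = 17/6 (already in lowest terms) ≈ 2.8333.
Reference: AP of size 6 gives K = 11/6 ≈ 1.8333; a fully generic set of size 6 gives K ≈ 3.5000.

|A| = 6, |A + A| = 17, K = 17/6.


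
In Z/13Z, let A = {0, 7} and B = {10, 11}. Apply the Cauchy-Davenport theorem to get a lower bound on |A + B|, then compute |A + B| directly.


Cauchy-Davenport: |A + B| ≥ min(p, |A| + |B| - 1) for A, B nonempty in Z/pZ.
|A| = 2, |B| = 2, p = 13.
CD lower bound = min(13, 2 + 2 - 1) = min(13, 3) = 3.
Compute A + B mod 13 directly:
a = 0: 0+10=10, 0+11=11
a = 7: 7+10=4, 7+11=5
A + B = {4, 5, 10, 11}, so |A + B| = 4.
Verify: 4 ≥ 3? Yes ✓.

CD lower bound = 3, actual |A + B| = 4.


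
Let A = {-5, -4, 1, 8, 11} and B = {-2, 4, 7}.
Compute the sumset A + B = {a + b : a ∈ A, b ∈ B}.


A + B = {a + b : a ∈ A, b ∈ B}.
Enumerate all |A|·|B| = 5·3 = 15 pairs (a, b) and collect distinct sums.
a = -5: -5+-2=-7, -5+4=-1, -5+7=2
a = -4: -4+-2=-6, -4+4=0, -4+7=3
a = 1: 1+-2=-1, 1+4=5, 1+7=8
a = 8: 8+-2=6, 8+4=12, 8+7=15
a = 11: 11+-2=9, 11+4=15, 11+7=18
Collecting distinct sums: A + B = {-7, -6, -1, 0, 2, 3, 5, 6, 8, 9, 12, 15, 18}
|A + B| = 13

A + B = {-7, -6, -1, 0, 2, 3, 5, 6, 8, 9, 12, 15, 18}


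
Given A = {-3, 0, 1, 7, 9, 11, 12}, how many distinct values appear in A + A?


A + A = {a + a' : a, a' ∈ A}; |A| = 7.
General bounds: 2|A| - 1 ≤ |A + A| ≤ |A|(|A|+1)/2, i.e. 13 ≤ |A + A| ≤ 28.
Lower bound 2|A|-1 is attained iff A is an arithmetic progression.
Enumerate sums a + a' for a ≤ a' (symmetric, so this suffices):
a = -3: -3+-3=-6, -3+0=-3, -3+1=-2, -3+7=4, -3+9=6, -3+11=8, -3+12=9
a = 0: 0+0=0, 0+1=1, 0+7=7, 0+9=9, 0+11=11, 0+12=12
a = 1: 1+1=2, 1+7=8, 1+9=10, 1+11=12, 1+12=13
a = 7: 7+7=14, 7+9=16, 7+11=18, 7+12=19
a = 9: 9+9=18, 9+11=20, 9+12=21
a = 11: 11+11=22, 11+12=23
a = 12: 12+12=24
Distinct sums: {-6, -3, -2, 0, 1, 2, 4, 6, 7, 8, 9, 10, 11, 12, 13, 14, 16, 18, 19, 20, 21, 22, 23, 24}
|A + A| = 24

|A + A| = 24


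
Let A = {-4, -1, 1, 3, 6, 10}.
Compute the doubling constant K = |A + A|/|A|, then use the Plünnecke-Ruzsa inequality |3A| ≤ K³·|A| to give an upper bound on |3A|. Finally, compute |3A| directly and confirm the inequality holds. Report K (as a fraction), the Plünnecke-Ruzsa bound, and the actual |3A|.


|A| = 6.
Step 1: Compute A + A by enumerating all 36 pairs.
A + A = {-8, -5, -3, -2, -1, 0, 2, 4, 5, 6, 7, 9, 11, 12, 13, 16, 20}, so |A + A| = 17.
Step 2: Doubling constant K = |A + A|/|A| = 17/6 = 17/6 ≈ 2.8333.
Step 3: Plünnecke-Ruzsa gives |3A| ≤ K³·|A| = (2.8333)³ · 6 ≈ 136.4722.
Step 4: Compute 3A = A + A + A directly by enumerating all triples (a,b,c) ∈ A³; |3A| = 34.
Step 5: Check 34 ≤ 136.4722? Yes ✓.

K = 17/6, Plünnecke-Ruzsa bound K³|A| ≈ 136.4722, |3A| = 34, inequality holds.


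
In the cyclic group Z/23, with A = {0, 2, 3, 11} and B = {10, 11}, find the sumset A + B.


Work in Z/23Z: reduce every sum a + b modulo 23.
Enumerate all 8 pairs:
a = 0: 0+10=10, 0+11=11
a = 2: 2+10=12, 2+11=13
a = 3: 3+10=13, 3+11=14
a = 11: 11+10=21, 11+11=22
Distinct residues collected: {10, 11, 12, 13, 14, 21, 22}
|A + B| = 7 (out of 23 total residues).

A + B = {10, 11, 12, 13, 14, 21, 22}


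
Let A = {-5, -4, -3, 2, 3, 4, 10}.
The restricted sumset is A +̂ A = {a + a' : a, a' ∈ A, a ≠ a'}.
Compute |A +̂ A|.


Restricted sumset: A +̂ A = {a + a' : a ∈ A, a' ∈ A, a ≠ a'}.
Equivalently, take A + A and drop any sum 2a that is achievable ONLY as a + a for a ∈ A (i.e. sums representable only with equal summands).
Enumerate pairs (a, a') with a < a' (symmetric, so each unordered pair gives one sum; this covers all a ≠ a'):
  -5 + -4 = -9
  -5 + -3 = -8
  -5 + 2 = -3
  -5 + 3 = -2
  -5 + 4 = -1
  -5 + 10 = 5
  -4 + -3 = -7
  -4 + 2 = -2
  -4 + 3 = -1
  -4 + 4 = 0
  -4 + 10 = 6
  -3 + 2 = -1
  -3 + 3 = 0
  -3 + 4 = 1
  -3 + 10 = 7
  2 + 3 = 5
  2 + 4 = 6
  2 + 10 = 12
  3 + 4 = 7
  3 + 10 = 13
  4 + 10 = 14
Collected distinct sums: {-9, -8, -7, -3, -2, -1, 0, 1, 5, 6, 7, 12, 13, 14}
|A +̂ A| = 14
(Reference bound: |A +̂ A| ≥ 2|A| - 3 for |A| ≥ 2, with |A| = 7 giving ≥ 11.)

|A +̂ A| = 14


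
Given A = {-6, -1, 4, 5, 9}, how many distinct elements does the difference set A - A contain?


A - A = {a - a' : a, a' ∈ A}; |A| = 5.
Bounds: 2|A|-1 ≤ |A - A| ≤ |A|² - |A| + 1, i.e. 9 ≤ |A - A| ≤ 21.
Note: 0 ∈ A - A always (from a - a). The set is symmetric: if d ∈ A - A then -d ∈ A - A.
Enumerate nonzero differences d = a - a' with a > a' (then include -d):
Positive differences: {1, 4, 5, 6, 10, 11, 15}
Full difference set: {0} ∪ (positive diffs) ∪ (negative diffs).
|A - A| = 1 + 2·7 = 15 (matches direct enumeration: 15).

|A - A| = 15


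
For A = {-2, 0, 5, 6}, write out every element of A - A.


A - A = {a - a' : a, a' ∈ A}.
Compute a - a' for each ordered pair (a, a'):
a = -2: -2--2=0, -2-0=-2, -2-5=-7, -2-6=-8
a = 0: 0--2=2, 0-0=0, 0-5=-5, 0-6=-6
a = 5: 5--2=7, 5-0=5, 5-5=0, 5-6=-1
a = 6: 6--2=8, 6-0=6, 6-5=1, 6-6=0
Collecting distinct values (and noting 0 appears from a-a):
A - A = {-8, -7, -6, -5, -2, -1, 0, 1, 2, 5, 6, 7, 8}
|A - A| = 13

A - A = {-8, -7, -6, -5, -2, -1, 0, 1, 2, 5, 6, 7, 8}


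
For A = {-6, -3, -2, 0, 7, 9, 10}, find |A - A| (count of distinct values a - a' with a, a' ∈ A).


A - A = {a - a' : a, a' ∈ A}; |A| = 7.
Bounds: 2|A|-1 ≤ |A - A| ≤ |A|² - |A| + 1, i.e. 13 ≤ |A - A| ≤ 43.
Note: 0 ∈ A - A always (from a - a). The set is symmetric: if d ∈ A - A then -d ∈ A - A.
Enumerate nonzero differences d = a - a' with a > a' (then include -d):
Positive differences: {1, 2, 3, 4, 6, 7, 9, 10, 11, 12, 13, 15, 16}
Full difference set: {0} ∪ (positive diffs) ∪ (negative diffs).
|A - A| = 1 + 2·13 = 27 (matches direct enumeration: 27).

|A - A| = 27


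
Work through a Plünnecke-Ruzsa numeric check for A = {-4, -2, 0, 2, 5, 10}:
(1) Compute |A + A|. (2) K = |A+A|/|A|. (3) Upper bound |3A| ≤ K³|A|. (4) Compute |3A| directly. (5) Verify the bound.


|A| = 6.
Step 1: Compute A + A by enumerating all 36 pairs.
A + A = {-8, -6, -4, -2, 0, 1, 2, 3, 4, 5, 6, 7, 8, 10, 12, 15, 20}, so |A + A| = 17.
Step 2: Doubling constant K = |A + A|/|A| = 17/6 = 17/6 ≈ 2.8333.
Step 3: Plünnecke-Ruzsa gives |3A| ≤ K³·|A| = (2.8333)³ · 6 ≈ 136.4722.
Step 4: Compute 3A = A + A + A directly by enumerating all triples (a,b,c) ∈ A³; |3A| = 31.
Step 5: Check 31 ≤ 136.4722? Yes ✓.

K = 17/6, Plünnecke-Ruzsa bound K³|A| ≈ 136.4722, |3A| = 31, inequality holds.


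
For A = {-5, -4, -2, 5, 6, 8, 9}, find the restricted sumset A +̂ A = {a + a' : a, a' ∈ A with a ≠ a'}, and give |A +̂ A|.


Restricted sumset: A +̂ A = {a + a' : a ∈ A, a' ∈ A, a ≠ a'}.
Equivalently, take A + A and drop any sum 2a that is achievable ONLY as a + a for a ∈ A (i.e. sums representable only with equal summands).
Enumerate pairs (a, a') with a < a' (symmetric, so each unordered pair gives one sum; this covers all a ≠ a'):
  -5 + -4 = -9
  -5 + -2 = -7
  -5 + 5 = 0
  -5 + 6 = 1
  -5 + 8 = 3
  -5 + 9 = 4
  -4 + -2 = -6
  -4 + 5 = 1
  -4 + 6 = 2
  -4 + 8 = 4
  -4 + 9 = 5
  -2 + 5 = 3
  -2 + 6 = 4
  -2 + 8 = 6
  -2 + 9 = 7
  5 + 6 = 11
  5 + 8 = 13
  5 + 9 = 14
  6 + 8 = 14
  6 + 9 = 15
  8 + 9 = 17
Collected distinct sums: {-9, -7, -6, 0, 1, 2, 3, 4, 5, 6, 7, 11, 13, 14, 15, 17}
|A +̂ A| = 16
(Reference bound: |A +̂ A| ≥ 2|A| - 3 for |A| ≥ 2, with |A| = 7 giving ≥ 11.)

|A +̂ A| = 16


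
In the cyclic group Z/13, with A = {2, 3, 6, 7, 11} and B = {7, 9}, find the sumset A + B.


Work in Z/13Z: reduce every sum a + b modulo 13.
Enumerate all 10 pairs:
a = 2: 2+7=9, 2+9=11
a = 3: 3+7=10, 3+9=12
a = 6: 6+7=0, 6+9=2
a = 7: 7+7=1, 7+9=3
a = 11: 11+7=5, 11+9=7
Distinct residues collected: {0, 1, 2, 3, 5, 7, 9, 10, 11, 12}
|A + B| = 10 (out of 13 total residues).

A + B = {0, 1, 2, 3, 5, 7, 9, 10, 11, 12}


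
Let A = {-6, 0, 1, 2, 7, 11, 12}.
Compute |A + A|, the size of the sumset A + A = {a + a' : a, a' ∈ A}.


A + A = {a + a' : a, a' ∈ A}; |A| = 7.
General bounds: 2|A| - 1 ≤ |A + A| ≤ |A|(|A|+1)/2, i.e. 13 ≤ |A + A| ≤ 28.
Lower bound 2|A|-1 is attained iff A is an arithmetic progression.
Enumerate sums a + a' for a ≤ a' (symmetric, so this suffices):
a = -6: -6+-6=-12, -6+0=-6, -6+1=-5, -6+2=-4, -6+7=1, -6+11=5, -6+12=6
a = 0: 0+0=0, 0+1=1, 0+2=2, 0+7=7, 0+11=11, 0+12=12
a = 1: 1+1=2, 1+2=3, 1+7=8, 1+11=12, 1+12=13
a = 2: 2+2=4, 2+7=9, 2+11=13, 2+12=14
a = 7: 7+7=14, 7+11=18, 7+12=19
a = 11: 11+11=22, 11+12=23
a = 12: 12+12=24
Distinct sums: {-12, -6, -5, -4, 0, 1, 2, 3, 4, 5, 6, 7, 8, 9, 11, 12, 13, 14, 18, 19, 22, 23, 24}
|A + A| = 23

|A + A| = 23
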